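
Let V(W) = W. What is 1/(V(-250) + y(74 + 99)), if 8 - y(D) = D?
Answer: -1/415 ≈ -0.0024096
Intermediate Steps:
y(D) = 8 - D
1/(V(-250) + y(74 + 99)) = 1/(-250 + (8 - (74 + 99))) = 1/(-250 + (8 - 1*173)) = 1/(-250 + (8 - 173)) = 1/(-250 - 165) = 1/(-415) = -1/415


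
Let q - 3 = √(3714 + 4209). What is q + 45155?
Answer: 45158 + √7923 ≈ 45247.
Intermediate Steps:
q = 3 + √7923 (q = 3 + √(3714 + 4209) = 3 + √7923 ≈ 92.011)
q + 45155 = (3 + √7923) + 45155 = 45158 + √7923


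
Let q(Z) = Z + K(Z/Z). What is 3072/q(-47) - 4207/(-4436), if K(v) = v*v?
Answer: -6716935/102028 ≈ -65.834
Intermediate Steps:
K(v) = v²
q(Z) = 1 + Z (q(Z) = Z + (Z/Z)² = Z + 1² = Z + 1 = 1 + Z)
3072/q(-47) - 4207/(-4436) = 3072/(1 - 47) - 4207/(-4436) = 3072/(-46) - 4207*(-1/4436) = 3072*(-1/46) + 4207/4436 = -1536/23 + 4207/4436 = -6716935/102028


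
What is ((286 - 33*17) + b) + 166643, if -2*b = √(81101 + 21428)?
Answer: 166368 - √102529/2 ≈ 1.6621e+5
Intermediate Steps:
b = -√102529/2 (b = -√(81101 + 21428)/2 = -√102529/2 ≈ -160.10)
((286 - 33*17) + b) + 166643 = ((286 - 33*17) - √102529/2) + 166643 = ((286 - 561) - √102529/2) + 166643 = (-275 - √102529/2) + 166643 = 166368 - √102529/2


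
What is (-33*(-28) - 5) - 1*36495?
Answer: -35576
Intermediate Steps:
(-33*(-28) - 5) - 1*36495 = (924 - 5) - 36495 = 919 - 36495 = -35576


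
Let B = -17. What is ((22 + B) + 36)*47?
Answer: 1927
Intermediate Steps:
((22 + B) + 36)*47 = ((22 - 17) + 36)*47 = (5 + 36)*47 = 41*47 = 1927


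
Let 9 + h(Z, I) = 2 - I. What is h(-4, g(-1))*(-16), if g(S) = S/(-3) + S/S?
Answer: 400/3 ≈ 133.33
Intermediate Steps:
g(S) = 1 - S/3 (g(S) = S*(-1/3) + 1 = -S/3 + 1 = 1 - S/3)
h(Z, I) = -7 - I (h(Z, I) = -9 + (2 - I) = -7 - I)
h(-4, g(-1))*(-16) = (-7 - (1 - 1/3*(-1)))*(-16) = (-7 - (1 + 1/3))*(-16) = (-7 - 1*4/3)*(-16) = (-7 - 4/3)*(-16) = -25/3*(-16) = 400/3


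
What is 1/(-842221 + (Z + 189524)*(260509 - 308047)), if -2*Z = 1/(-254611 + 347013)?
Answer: -92402/832582134733697 ≈ -1.1098e-10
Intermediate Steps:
Z = -1/184804 (Z = -1/(2*(-254611 + 347013)) = -½/92402 = -½*1/92402 = -1/184804 ≈ -5.4111e-6)
1/(-842221 + (Z + 189524)*(260509 - 308047)) = 1/(-842221 + (-1/184804 + 189524)*(260509 - 308047)) = 1/(-842221 + (35024793295/184804)*(-47538)) = 1/(-842221 - 832504311828855/92402) = 1/(-832582134733697/92402) = -92402/832582134733697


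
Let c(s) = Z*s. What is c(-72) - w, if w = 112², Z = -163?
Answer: -808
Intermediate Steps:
c(s) = -163*s
w = 12544
c(-72) - w = -163*(-72) - 1*12544 = 11736 - 12544 = -808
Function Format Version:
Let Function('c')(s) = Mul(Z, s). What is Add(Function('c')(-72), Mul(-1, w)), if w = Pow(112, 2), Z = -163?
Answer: -808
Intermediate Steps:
Function('c')(s) = Mul(-163, s)
w = 12544
Add(Function('c')(-72), Mul(-1, w)) = Add(Mul(-163, -72), Mul(-1, 12544)) = Add(11736, -12544) = -808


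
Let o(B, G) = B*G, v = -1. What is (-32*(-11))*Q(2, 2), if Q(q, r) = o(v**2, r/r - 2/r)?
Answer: 0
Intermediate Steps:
Q(q, r) = 1 - 2/r (Q(q, r) = (-1)**2*(r/r - 2/r) = 1*(1 - 2/r) = 1 - 2/r)
(-32*(-11))*Q(2, 2) = (-32*(-11))*((-2 + 2)/2) = 352*((1/2)*0) = 352*0 = 0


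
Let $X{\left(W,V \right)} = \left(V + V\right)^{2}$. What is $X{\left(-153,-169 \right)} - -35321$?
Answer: $149565$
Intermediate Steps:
$X{\left(W,V \right)} = 4 V^{2}$ ($X{\left(W,V \right)} = \left(2 V\right)^{2} = 4 V^{2}$)
$X{\left(-153,-169 \right)} - -35321 = 4 \left(-169\right)^{2} - -35321 = 4 \cdot 28561 + 35321 = 114244 + 35321 = 149565$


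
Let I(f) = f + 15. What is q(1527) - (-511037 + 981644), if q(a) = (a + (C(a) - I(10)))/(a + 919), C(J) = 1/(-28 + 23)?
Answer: -5755516101/12230 ≈ -4.7061e+5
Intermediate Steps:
I(f) = 15 + f
C(J) = -⅕ (C(J) = 1/(-5) = -⅕)
q(a) = (-126/5 + a)/(919 + a) (q(a) = (a + (-⅕ - (15 + 10)))/(a + 919) = (a + (-⅕ - 1*25))/(919 + a) = (a + (-⅕ - 25))/(919 + a) = (a - 126/5)/(919 + a) = (-126/5 + a)/(919 + a))
q(1527) - (-511037 + 981644) = (-126/5 + 1527)/(919 + 1527) - (-511037 + 981644) = (7509/5)/2446 - 1*470607 = (1/2446)*(7509/5) - 470607 = 7509/12230 - 470607 = -5755516101/12230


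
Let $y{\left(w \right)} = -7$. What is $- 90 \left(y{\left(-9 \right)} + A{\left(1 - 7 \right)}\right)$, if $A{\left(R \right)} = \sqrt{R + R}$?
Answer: $630 - 180 i \sqrt{3} \approx 630.0 - 311.77 i$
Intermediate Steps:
$A{\left(R \right)} = \sqrt{2} \sqrt{R}$ ($A{\left(R \right)} = \sqrt{2 R} = \sqrt{2} \sqrt{R}$)
$- 90 \left(y{\left(-9 \right)} + A{\left(1 - 7 \right)}\right) = - 90 \left(-7 + \sqrt{2} \sqrt{1 - 7}\right) = - 90 \left(-7 + \sqrt{2} \sqrt{-6}\right) = - 90 \left(-7 + \sqrt{2} i \sqrt{6}\right) = - 90 \left(-7 + 2 i \sqrt{3}\right) = 630 - 180 i \sqrt{3}$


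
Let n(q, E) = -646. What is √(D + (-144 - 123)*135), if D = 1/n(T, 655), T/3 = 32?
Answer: I*√15042155866/646 ≈ 189.86*I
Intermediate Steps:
T = 96 (T = 3*32 = 96)
D = -1/646 (D = 1/(-646) = -1/646 ≈ -0.0015480)
√(D + (-144 - 123)*135) = √(-1/646 + (-144 - 123)*135) = √(-1/646 - 267*135) = √(-1/646 - 36045) = √(-23285071/646) = I*√15042155866/646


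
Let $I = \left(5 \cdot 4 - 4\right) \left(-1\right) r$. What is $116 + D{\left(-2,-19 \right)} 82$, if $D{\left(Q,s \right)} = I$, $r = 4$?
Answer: $-5132$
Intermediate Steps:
$I = -64$ ($I = \left(5 \cdot 4 - 4\right) \left(-1\right) 4 = \left(20 - 4\right) \left(-1\right) 4 = 16 \left(-1\right) 4 = \left(-16\right) 4 = -64$)
$D{\left(Q,s \right)} = -64$
$116 + D{\left(-2,-19 \right)} 82 = 116 - 5248 = -5132$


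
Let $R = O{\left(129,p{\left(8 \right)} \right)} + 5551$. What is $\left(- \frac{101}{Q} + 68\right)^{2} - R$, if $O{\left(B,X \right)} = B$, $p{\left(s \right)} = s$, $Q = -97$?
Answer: $- \frac{8593311}{9409} \approx -913.31$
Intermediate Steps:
$R = 5680$ ($R = 129 + 5551 = 5680$)
$\left(- \frac{101}{Q} + 68\right)^{2} - R = \left(- \frac{101}{-97} + 68\right)^{2} - 5680 = \left(\left(-101\right) \left(- \frac{1}{97}\right) + 68\right)^{2} - 5680 = \left(\frac{101}{97} + 68\right)^{2} - 5680 = \left(\frac{6697}{97}\right)^{2} - 5680 = \frac{44849809}{9409} - 5680 = - \frac{8593311}{9409}$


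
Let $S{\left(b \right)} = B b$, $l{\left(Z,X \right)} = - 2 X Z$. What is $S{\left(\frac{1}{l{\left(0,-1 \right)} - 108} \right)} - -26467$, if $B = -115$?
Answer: $\frac{2858551}{108} \approx 26468.0$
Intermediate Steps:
$l{\left(Z,X \right)} = - 2 X Z$
$S{\left(b \right)} = - 115 b$
$S{\left(\frac{1}{l{\left(0,-1 \right)} - 108} \right)} - -26467 = - \frac{115}{\left(-2\right) \left(-1\right) 0 - 108} - -26467 = - \frac{115}{0 - 108} + 26467 = - \frac{115}{-108} + 26467 = \left(-115\right) \left(- \frac{1}{108}\right) + 26467 = \frac{115}{108} + 26467 = \frac{2858551}{108}$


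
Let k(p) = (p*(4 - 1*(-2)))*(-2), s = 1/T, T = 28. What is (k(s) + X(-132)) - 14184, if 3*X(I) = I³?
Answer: -5465883/7 ≈ -7.8084e+5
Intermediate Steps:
X(I) = I³/3
s = 1/28 ≈ 0.035714
k(p) = -12*p (k(p) = (p*(4 + 2))*(-2) = (p*6)*(-2) = (6*p)*(-2) = -12*p)
(k(s) + X(-132)) - 14184 = (-12*1/28 + (⅓)*(-132)³) - 14184 = (-3/7 + (⅓)*(-2299968)) - 14184 = (-3/7 - 766656) - 14184 = -5366595/7 - 14184 = -5465883/7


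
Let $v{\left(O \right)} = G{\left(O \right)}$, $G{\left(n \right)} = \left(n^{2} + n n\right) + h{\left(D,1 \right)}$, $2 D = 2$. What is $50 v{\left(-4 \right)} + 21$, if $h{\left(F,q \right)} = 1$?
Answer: $1671$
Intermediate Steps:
$D = 1$ ($D = \frac{1}{2} \cdot 2 = 1$)
$G{\left(n \right)} = 1 + 2 n^{2}$ ($G{\left(n \right)} = \left(n^{2} + n n\right) + 1 = \left(n^{2} + n^{2}\right) + 1 = 2 n^{2} + 1 = 1 + 2 n^{2}$)
$v{\left(O \right)} = 1 + 2 O^{2}$
$50 v{\left(-4 \right)} + 21 = 50 \left(1 + 2 \left(-4\right)^{2}\right) + 21 = 50 \left(1 + 2 \cdot 16\right) + 21 = 50 \left(1 + 32\right) + 21 = 50 \cdot 33 + 21 = 1650 + 21 = 1671$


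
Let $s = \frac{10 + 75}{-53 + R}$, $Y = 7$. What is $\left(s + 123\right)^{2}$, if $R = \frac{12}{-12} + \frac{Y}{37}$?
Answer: $\frac{58442095504}{3964081} \approx 14743.0$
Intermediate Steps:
$R = - \frac{30}{37}$ ($R = \frac{12}{-12} + \frac{7}{37} = 12 \left(- \frac{1}{12}\right) + 7 \cdot \frac{1}{37} = -1 + \frac{7}{37} = - \frac{30}{37} \approx -0.81081$)
$s = - \frac{3145}{1991}$ ($s = \frac{10 + 75}{-53 - \frac{30}{37}} = \frac{85}{- \frac{1991}{37}} = 85 \left(- \frac{37}{1991}\right) = - \frac{3145}{1991} \approx -1.5796$)
$\left(s + 123\right)^{2} = \left(- \frac{3145}{1991} + 123\right)^{2} = \left(\frac{241748}{1991}\right)^{2} = \frac{58442095504}{3964081}$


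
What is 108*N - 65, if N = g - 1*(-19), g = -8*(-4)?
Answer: 5443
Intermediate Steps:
g = 32
N = 51 (N = 32 - 1*(-19) = 32 + 19 = 51)
108*N - 65 = 108*51 - 65 = 5508 - 65 = 5443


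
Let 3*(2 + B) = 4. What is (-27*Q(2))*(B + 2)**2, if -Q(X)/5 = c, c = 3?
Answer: 720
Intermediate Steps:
B = -2/3 (B = -2 + (1/3)*4 = -2 + 4/3 = -2/3 ≈ -0.66667)
Q(X) = -15 (Q(X) = -5*3 = -15)
(-27*Q(2))*(B + 2)**2 = (-27*(-15))*(-2/3 + 2)**2 = 405*(4/3)**2 = 405*(16/9) = 720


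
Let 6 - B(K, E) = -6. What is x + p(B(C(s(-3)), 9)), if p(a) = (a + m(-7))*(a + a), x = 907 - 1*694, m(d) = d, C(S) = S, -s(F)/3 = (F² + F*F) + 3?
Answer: 333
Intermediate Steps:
s(F) = -9 - 6*F² (s(F) = -3*((F² + F*F) + 3) = -3*((F² + F²) + 3) = -3*(2*F² + 3) = -3*(3 + 2*F²) = -9 - 6*F²)
B(K, E) = 12 (B(K, E) = 6 - 1*(-6) = 6 + 6 = 12)
x = 213 (x = 907 - 694 = 213)
p(a) = 2*a*(-7 + a) (p(a) = (a - 7)*(a + a) = (-7 + a)*(2*a) = 2*a*(-7 + a))
x + p(B(C(s(-3)), 9)) = 213 + 2*12*(-7 + 12) = 213 + 2*12*5 = 213 + 120 = 333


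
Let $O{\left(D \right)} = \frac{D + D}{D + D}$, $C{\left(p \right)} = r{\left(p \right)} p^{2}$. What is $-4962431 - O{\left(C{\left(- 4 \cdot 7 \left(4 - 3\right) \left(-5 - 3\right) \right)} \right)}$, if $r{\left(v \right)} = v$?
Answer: $-4962432$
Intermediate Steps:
$C{\left(p \right)} = p^{3}$ ($C{\left(p \right)} = p p^{2} = p^{3}$)
$O{\left(D \right)} = 1$ ($O{\left(D \right)} = \frac{2 D}{2 D} = 2 D \frac{1}{2 D} = 1$)
$-4962431 - O{\left(C{\left(- 4 \cdot 7 \left(4 - 3\right) \left(-5 - 3\right) \right)} \right)} = -4962431 - 1 = -4962432$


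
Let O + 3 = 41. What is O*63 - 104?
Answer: 2290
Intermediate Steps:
O = 38 (O = -3 + 41 = 38)
O*63 - 104 = 38*63 - 104 = 2394 - 104 = 2290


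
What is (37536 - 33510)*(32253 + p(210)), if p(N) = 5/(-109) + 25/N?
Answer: 99076215799/763 ≈ 1.2985e+8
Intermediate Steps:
p(N) = -5/109 + 25/N (p(N) = 5*(-1/109) + 25/N = -5/109 + 25/N)
(37536 - 33510)*(32253 + p(210)) = (37536 - 33510)*(32253 + (-5/109 + 25/210)) = 4026*(32253 + (-5/109 + 25*(1/210))) = 4026*(32253 + (-5/109 + 5/42)) = 4026*(32253 + 335/4578) = 4026*(147654569/4578) = 99076215799/763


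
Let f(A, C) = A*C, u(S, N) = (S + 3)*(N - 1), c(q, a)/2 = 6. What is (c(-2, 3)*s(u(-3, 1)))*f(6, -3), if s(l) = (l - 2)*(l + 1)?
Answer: 432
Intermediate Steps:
c(q, a) = 12 (c(q, a) = 2*6 = 12)
u(S, N) = (-1 + N)*(3 + S) (u(S, N) = (3 + S)*(-1 + N) = (-1 + N)*(3 + S))
s(l) = (1 + l)*(-2 + l) (s(l) = (-2 + l)*(1 + l) = (1 + l)*(-2 + l))
(c(-2, 3)*s(u(-3, 1)))*f(6, -3) = (12*(-2 + (-3 - 1*(-3) + 3*1 + 1*(-3))² - (-3 - 1*(-3) + 3*1 + 1*(-3))))*(6*(-3)) = (12*(-2 + (-3 + 3 + 3 - 3)² - (-3 + 3 + 3 - 3)))*(-18) = (12*(-2 + 0² - 1*0))*(-18) = (12*(-2 + 0 + 0))*(-18) = (12*(-2))*(-18) = -24*(-18) = 432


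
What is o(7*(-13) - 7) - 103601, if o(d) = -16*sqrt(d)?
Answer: -103601 - 112*I*sqrt(2) ≈ -1.036e+5 - 158.39*I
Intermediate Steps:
o(7*(-13) - 7) - 103601 = -16*sqrt(7*(-13) - 7) - 103601 = -16*sqrt(-91 - 7) - 103601 = -112*I*sqrt(2) - 103601 = -103601 - 112*I*sqrt(2)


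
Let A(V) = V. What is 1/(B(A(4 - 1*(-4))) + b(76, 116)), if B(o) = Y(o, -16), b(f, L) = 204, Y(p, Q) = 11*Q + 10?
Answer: 1/38 ≈ 0.026316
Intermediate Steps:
Y(p, Q) = 10 + 11*Q
B(o) = -166 (B(o) = 10 + 11*(-16) = 10 - 176 = -166)
1/(B(A(4 - 1*(-4))) + b(76, 116)) = 1/(-166 + 204) = 1/38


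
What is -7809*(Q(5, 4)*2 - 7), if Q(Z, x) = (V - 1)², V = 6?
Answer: -335787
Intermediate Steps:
Q(Z, x) = 25 (Q(Z, x) = (6 - 1)² = 5² = 25)
-7809*(Q(5, 4)*2 - 7) = -7809*(25*2 - 7) = -7809*(50 - 7) = -7809*43 = -335787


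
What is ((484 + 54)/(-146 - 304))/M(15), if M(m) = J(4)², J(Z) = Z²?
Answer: -269/57600 ≈ -0.0046701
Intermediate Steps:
M(m) = 256 (M(m) = (4²)² = 16² = 256)
((484 + 54)/(-146 - 304))/M(15) = ((484 + 54)/(-146 - 304))/256 = (538/(-450))*(1/256) = (538*(-1/450))*(1/256) = -269/225*1/256 = -269/57600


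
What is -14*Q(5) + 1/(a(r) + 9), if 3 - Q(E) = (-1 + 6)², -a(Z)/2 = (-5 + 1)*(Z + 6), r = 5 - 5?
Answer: 17557/57 ≈ 308.02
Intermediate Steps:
r = 0
a(Z) = 48 + 8*Z (a(Z) = -2*(-5 + 1)*(Z + 6) = -(-8)*(6 + Z) = -2*(-24 - 4*Z) = 48 + 8*Z)
Q(E) = -22 (Q(E) = 3 - (-1 + 6)² = 3 - 1*5² = 3 - 1*25 = 3 - 25 = -22)
-14*Q(5) + 1/(a(r) + 9) = -14*(-22) + 1/((48 + 8*0) + 9) = 308 + 1/((48 + 0) + 9) = 308 + 1/(48 + 9) = 308 + 1/57 = 17557/57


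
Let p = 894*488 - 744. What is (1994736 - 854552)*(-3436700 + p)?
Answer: -3421888295648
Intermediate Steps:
p = 435528 (p = 436272 - 744 = 435528)
(1994736 - 854552)*(-3436700 + p) = (1994736 - 854552)*(-3436700 + 435528) = 1140184*(-3001172) = -3421888295648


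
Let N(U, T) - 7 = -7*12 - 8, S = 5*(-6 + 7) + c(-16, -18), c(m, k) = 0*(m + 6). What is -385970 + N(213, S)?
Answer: -386055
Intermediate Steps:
c(m, k) = 0 (c(m, k) = 0*(6 + m) = 0)
S = 5 (S = 5*(-6 + 7) + 0 = 5*1 + 0 = 5 + 0 = 5)
N(U, T) = -85 (N(U, T) = 7 + (-7*12 - 8) = 7 + (-84 - 8) = 7 - 92 = -85)
-385970 + N(213, S) = -385970 - 85 = -386055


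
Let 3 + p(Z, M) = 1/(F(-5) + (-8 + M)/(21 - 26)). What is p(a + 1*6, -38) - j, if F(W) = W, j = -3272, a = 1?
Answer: 68654/21 ≈ 3269.2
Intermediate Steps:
p(Z, M) = -3 + 1/(-17/5 - M/5) (p(Z, M) = -3 + 1/(-5 + (-8 + M)/(21 - 26)) = -3 + 1/(-5 + (-8 + M)/(-5)) = -3 + 1/(-5 + (-8 + M)*(-1/5)) = -3 + 1/(-5 + (8/5 - M/5)) = -3 + 1/(-17/5 - M/5))
p(a + 1*6, -38) - j = (-56 - 3*(-38))/(17 - 38) - 1*(-3272) = (-56 + 114)/(-21) + 3272 = -1/21*58 + 3272 = -58/21 + 3272 = 68654/21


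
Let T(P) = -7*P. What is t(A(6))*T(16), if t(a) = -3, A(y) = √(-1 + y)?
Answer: 336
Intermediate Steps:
t(A(6))*T(16) = -(-21)*16 = -3*(-112) = 336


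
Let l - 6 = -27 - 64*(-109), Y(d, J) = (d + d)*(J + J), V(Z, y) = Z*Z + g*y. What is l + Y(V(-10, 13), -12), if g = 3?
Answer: 283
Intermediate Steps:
V(Z, y) = Z**2 + 3*y (V(Z, y) = Z*Z + 3*y = Z**2 + 3*y)
Y(d, J) = 4*J*d (Y(d, J) = (2*d)*(2*J) = 4*J*d)
l = 6955 (l = 6 + (-27 - 64*(-109)) = 6 + (-27 + 6976) = 6 + 6949 = 6955)
l + Y(V(-10, 13), -12) = 6955 + 4*(-12)*((-10)**2 + 3*13) = 6955 + 4*(-12)*(100 + 39) = 6955 + 4*(-12)*139 = 6955 - 6672 = 283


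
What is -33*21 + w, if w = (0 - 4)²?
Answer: -677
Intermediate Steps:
w = 16 (w = (-4)² = 16)
-33*21 + w = -33*21 + 16 = -693 + 16 = -677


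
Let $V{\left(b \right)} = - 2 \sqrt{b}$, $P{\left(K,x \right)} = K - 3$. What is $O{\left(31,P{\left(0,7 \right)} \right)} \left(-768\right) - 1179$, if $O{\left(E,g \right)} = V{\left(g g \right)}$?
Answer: $3429$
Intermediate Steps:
$P{\left(K,x \right)} = -3 + K$
$O{\left(E,g \right)} = - 2 \sqrt{g^{2}}$ ($O{\left(E,g \right)} = - 2 \sqrt{g g} = - 2 \sqrt{g^{2}}$)
$O{\left(31,P{\left(0,7 \right)} \right)} \left(-768\right) - 1179 = - 2 \sqrt{\left(-3 + 0\right)^{2}} \left(-768\right) - 1179 = - 2 \sqrt{\left(-3\right)^{2}} \left(-768\right) - 1179 = - 2 \sqrt{9} \left(-768\right) - 1179 = \left(-2\right) 3 \left(-768\right) - 1179 = \left(-6\right) \left(-768\right) - 1179 = 4608 - 1179 = 3429$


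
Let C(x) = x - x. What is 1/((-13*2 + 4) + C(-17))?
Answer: -1/22 ≈ -0.045455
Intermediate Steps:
C(x) = 0
1/((-13*2 + 4) + C(-17)) = 1/((-13*2 + 4) + 0) = 1/((-26 + 4) + 0) = 1/(-22 + 0) = 1/(-22) = -1/22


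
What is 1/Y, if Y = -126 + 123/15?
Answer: -5/589 ≈ -0.0084890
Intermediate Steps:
Y = -589/5 (Y = -126 + 123*(1/15) = -126 + 41/5 = -589/5 ≈ -117.80)
1/Y = 1/(-589/5) = -5/589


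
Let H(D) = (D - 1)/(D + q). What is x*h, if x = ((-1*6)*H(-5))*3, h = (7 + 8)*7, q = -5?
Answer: -1134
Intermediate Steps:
h = 105 (h = 15*7 = 105)
H(D) = (-1 + D)/(-5 + D) (H(D) = (D - 1)/(D - 5) = (-1 + D)/(-5 + D))
x = -54/5 (x = ((-1*6)*((-1 - 5)/(-5 - 5)))*3 = -6*(-6)/(-10)*3 = -(-3)*(-6)/5*3 = -6*3/5*3 = -18/5*3 = -54/5 ≈ -10.800)
x*h = -54/5*105 = -1134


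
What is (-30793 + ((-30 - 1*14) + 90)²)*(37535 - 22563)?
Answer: -429352044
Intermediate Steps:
(-30793 + ((-30 - 1*14) + 90)²)*(37535 - 22563) = (-30793 + ((-30 - 14) + 90)²)*14972 = (-30793 + (-44 + 90)²)*14972 = (-30793 + 46²)*14972 = (-30793 + 2116)*14972 = -28677*14972 = -429352044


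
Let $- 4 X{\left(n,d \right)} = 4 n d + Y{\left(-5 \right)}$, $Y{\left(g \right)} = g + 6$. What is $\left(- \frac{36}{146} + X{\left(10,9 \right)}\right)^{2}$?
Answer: $\frac{698280625}{85264} \approx 8189.6$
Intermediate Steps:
$Y{\left(g \right)} = 6 + g$
$X{\left(n,d \right)} = - \frac{1}{4} - d n$ ($X{\left(n,d \right)} = - \frac{4 n d + \left(6 - 5\right)}{4} = - \frac{4 d n + 1}{4} = - \frac{1 + 4 d n}{4} = - \frac{1}{4} - d n$)
$\left(- \frac{36}{146} + X{\left(10,9 \right)}\right)^{2} = \left(- \frac{36}{146} - \left(\frac{1}{4} + 9 \cdot 10\right)\right)^{2} = \left(\left(-36\right) \frac{1}{146} - \frac{361}{4}\right)^{2} = \left(- \frac{18}{73} - \frac{361}{4}\right)^{2} = \left(- \frac{26425}{292}\right)^{2} = \frac{698280625}{85264}$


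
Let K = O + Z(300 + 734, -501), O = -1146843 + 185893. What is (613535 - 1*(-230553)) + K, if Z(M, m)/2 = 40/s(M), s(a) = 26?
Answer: -1519166/13 ≈ -1.1686e+5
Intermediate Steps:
Z(M, m) = 40/13 (Z(M, m) = 2*(40/26) = 2*(40*(1/26)) = 2*(20/13) = 40/13)
O = -960950
K = -12492310/13 (K = -960950 + 40/13 = -12492310/13 ≈ -9.6095e+5)
(613535 - 1*(-230553)) + K = (613535 - 1*(-230553)) - 12492310/13 = (613535 + 230553) - 12492310/13 = 844088 - 12492310/13 = -1519166/13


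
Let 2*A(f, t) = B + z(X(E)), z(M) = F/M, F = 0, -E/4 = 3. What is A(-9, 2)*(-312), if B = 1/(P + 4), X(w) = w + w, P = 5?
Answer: -52/3 ≈ -17.333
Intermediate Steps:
E = -12 (E = -4*3 = -12)
X(w) = 2*w
z(M) = 0 (z(M) = 0/M = 0)
B = 1/9 (B = 1/(5 + 4) = 1/9 ≈ 0.11111)
A(f, t) = 1/18 (A(f, t) = (1/9 + 0)/2 = (1/2)*(1/9) = 1/18)
A(-9, 2)*(-312) = (1/18)*(-312) = -52/3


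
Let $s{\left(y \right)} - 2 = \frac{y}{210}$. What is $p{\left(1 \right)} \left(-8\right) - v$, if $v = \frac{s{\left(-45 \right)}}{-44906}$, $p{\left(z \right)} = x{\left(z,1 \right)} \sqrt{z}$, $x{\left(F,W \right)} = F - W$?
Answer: $\frac{25}{628684} \approx 3.9766 \cdot 10^{-5}$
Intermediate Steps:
$p{\left(z \right)} = \sqrt{z} \left(-1 + z\right)$ ($p{\left(z \right)} = \left(z - 1\right) \sqrt{z} = \left(-1 + z\right) \sqrt{z} = \sqrt{z} \left(-1 + z\right)$)
$s{\left(y \right)} = 2 + \frac{y}{210}$
$v = - \frac{25}{628684}$ ($v = \frac{2 + \frac{1}{210} \left(-45\right)}{-44906} = \left(2 - \frac{3}{14}\right) \left(- \frac{1}{44906}\right) = \frac{25}{14} \left(- \frac{1}{44906}\right) = - \frac{25}{628684} \approx -3.9766 \cdot 10^{-5}$)
$p{\left(1 \right)} \left(-8\right) - v = \sqrt{1} \left(-1 + 1\right) \left(-8\right) - - \frac{25}{628684} = 1 \cdot 0 \left(-8\right) + \frac{25}{628684} = 0 \left(-8\right) + \frac{25}{628684} = 0 + \frac{25}{628684} = \frac{25}{628684}$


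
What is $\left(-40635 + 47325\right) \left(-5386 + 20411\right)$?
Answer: $100517250$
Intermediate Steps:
$\left(-40635 + 47325\right) \left(-5386 + 20411\right) = 6690 \cdot 15025 = 100517250$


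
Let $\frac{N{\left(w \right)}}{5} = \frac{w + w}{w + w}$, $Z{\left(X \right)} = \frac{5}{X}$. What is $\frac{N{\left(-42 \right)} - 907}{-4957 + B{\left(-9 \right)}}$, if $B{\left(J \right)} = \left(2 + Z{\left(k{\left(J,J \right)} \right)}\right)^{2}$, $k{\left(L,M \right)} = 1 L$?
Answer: $\frac{36531}{200674} \approx 0.18204$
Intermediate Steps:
$k{\left(L,M \right)} = L$
$B{\left(J \right)} = \left(2 + \frac{5}{J}\right)^{2}$
$N{\left(w \right)} = 5$ ($N{\left(w \right)} = 5 \frac{w + w}{w + w} = 5 \frac{2 w}{2 w} = 5 \cdot 2 w \frac{1}{2 w} = 5 \cdot 1 = 5$)
$\frac{N{\left(-42 \right)} - 907}{-4957 + B{\left(-9 \right)}} = \frac{5 - 907}{-4957 + \frac{\left(5 + 2 \left(-9\right)\right)^{2}}{81}} = - \frac{902}{-4957 + \frac{\left(5 - 18\right)^{2}}{81}} = - \frac{902}{-4957 + \frac{\left(-13\right)^{2}}{81}} = - \frac{902}{-4957 + \frac{1}{81} \cdot 169} = - \frac{902}{-4957 + \frac{169}{81}} = - \frac{902}{- \frac{401348}{81}} = \left(-902\right) \left(- \frac{81}{401348}\right) = \frac{36531}{200674}$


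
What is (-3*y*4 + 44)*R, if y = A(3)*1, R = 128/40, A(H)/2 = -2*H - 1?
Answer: 3392/5 ≈ 678.40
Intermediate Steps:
A(H) = -2 - 4*H (A(H) = 2*(-2*H - 1) = 2*(-1 - 2*H) = -2 - 4*H)
R = 16/5 (R = 128*(1/40) = 16/5 ≈ 3.2000)
y = -14 (y = (-2 - 4*3)*1 = (-2 - 12)*1 = -14*1 = -14)
(-3*y*4 + 44)*R = (-3*(-14)*4 + 44)*(16/5) = (42*4 + 44)*(16/5) = (168 + 44)*(16/5) = 212*(16/5) = 3392/5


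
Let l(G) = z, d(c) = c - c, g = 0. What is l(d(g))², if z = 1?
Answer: 1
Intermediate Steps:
d(c) = 0
l(G) = 1
l(d(g))² = 1² = 1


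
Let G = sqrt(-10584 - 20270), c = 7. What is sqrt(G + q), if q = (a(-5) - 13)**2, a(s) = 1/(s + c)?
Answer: sqrt(625 + 4*I*sqrt(30854))/2 ≈ 13.988 + 6.2786*I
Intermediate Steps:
a(s) = 1/(7 + s) (a(s) = 1/(s + 7) = 1/(7 + s))
G = I*sqrt(30854) (G = sqrt(-30854) = I*sqrt(30854) ≈ 175.65*I)
q = 625/4 (q = (1/(7 - 5) - 13)**2 = (1/2 - 13)**2 = (-25/2)**2 = 625/4 ≈ 156.25)
sqrt(G + q) = sqrt(I*sqrt(30854) + 625/4) = sqrt(625/4 + I*sqrt(30854))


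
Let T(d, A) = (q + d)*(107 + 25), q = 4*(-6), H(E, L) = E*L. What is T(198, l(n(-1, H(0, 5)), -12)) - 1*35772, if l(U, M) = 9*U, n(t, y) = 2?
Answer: -12804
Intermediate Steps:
q = -24
T(d, A) = -3168 + 132*d (T(d, A) = (-24 + d)*(107 + 25) = (-24 + d)*132 = -3168 + 132*d)
T(198, l(n(-1, H(0, 5)), -12)) - 1*35772 = (-3168 + 132*198) - 1*35772 = (-3168 + 26136) - 35772 = 22968 - 35772 = -12804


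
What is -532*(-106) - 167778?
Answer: -111386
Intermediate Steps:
-532*(-106) - 167778 = 56392 - 167778 = -111386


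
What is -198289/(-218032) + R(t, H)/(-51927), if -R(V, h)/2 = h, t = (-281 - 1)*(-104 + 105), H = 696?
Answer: 3533351149/3773915888 ≈ 0.93626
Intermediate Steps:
t = -282 (t = -282*1 = -282)
R(V, h) = -2*h
-198289/(-218032) + R(t, H)/(-51927) = -198289/(-218032) - 2*696/(-51927) = -198289*(-1/218032) - 1392*(-1/51927) = 198289/218032 + 464/17309 = 3533351149/3773915888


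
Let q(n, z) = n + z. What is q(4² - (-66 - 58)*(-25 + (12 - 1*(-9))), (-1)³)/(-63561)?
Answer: 481/63561 ≈ 0.0075675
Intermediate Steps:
q(4² - (-66 - 58)*(-25 + (12 - 1*(-9))), (-1)³)/(-63561) = ((4² - (-66 - 58)*(-25 + (12 - 1*(-9)))) + (-1)³)/(-63561) = ((16 - (-124)*(-25 + (12 + 9))) - 1)*(-1/63561) = ((16 - (-124)*(-25 + 21)) - 1)*(-1/63561) = ((16 - (-124)*(-4)) - 1)*(-1/63561) = ((16 - 1*496) - 1)*(-1/63561) = ((16 - 496) - 1)*(-1/63561) = (-480 - 1)*(-1/63561) = -481*(-1/63561) = 481/63561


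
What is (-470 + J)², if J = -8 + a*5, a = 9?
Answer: 187489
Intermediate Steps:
J = 37 (J = -8 + 9*5 = -8 + 45 = 37)
(-470 + J)² = (-470 + 37)² = (-433)² = 187489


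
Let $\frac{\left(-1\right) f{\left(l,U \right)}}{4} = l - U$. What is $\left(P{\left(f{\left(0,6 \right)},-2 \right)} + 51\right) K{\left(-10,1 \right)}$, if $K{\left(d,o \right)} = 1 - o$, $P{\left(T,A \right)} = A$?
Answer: $0$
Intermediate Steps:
$f{\left(l,U \right)} = - 4 l + 4 U$ ($f{\left(l,U \right)} = - 4 \left(l - U\right) = - 4 l + 4 U$)
$\left(P{\left(f{\left(0,6 \right)},-2 \right)} + 51\right) K{\left(-10,1 \right)} = \left(-2 + 51\right) \left(1 - 1\right) = 49 \left(1 - 1\right) = 49 \cdot 0 = 0$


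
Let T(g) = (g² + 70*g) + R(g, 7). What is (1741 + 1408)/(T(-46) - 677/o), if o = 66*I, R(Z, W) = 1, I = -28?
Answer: -5819352/2037667 ≈ -2.8559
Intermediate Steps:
T(g) = 1 + g² + 70*g (T(g) = (g² + 70*g) + 1 = 1 + g² + 70*g)
o = -1848 (o = 66*(-28) = -1848)
(1741 + 1408)/(T(-46) - 677/o) = (1741 + 1408)/((1 + (-46)² + 70*(-46)) - 677/(-1848)) = 3149/((1 + 2116 - 3220) - 677*(-1/1848)) = 3149/(-1103 + 677/1848) = 3149/(-2037667/1848) = 3149*(-1848/2037667) = -5819352/2037667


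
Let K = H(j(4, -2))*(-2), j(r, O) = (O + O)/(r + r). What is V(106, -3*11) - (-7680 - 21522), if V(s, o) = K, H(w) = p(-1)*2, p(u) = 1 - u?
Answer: 29194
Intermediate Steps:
j(r, O) = O/r (j(r, O) = (2*O)/((2*r)) = (2*O)*(1/(2*r)) = O/r)
H(w) = 4 (H(w) = (1 - 1*(-1))*2 = (1 + 1)*2 = 2*2 = 4)
K = -8 (K = 4*(-2) = -8)
V(s, o) = -8
V(106, -3*11) - (-7680 - 21522) = -8 - (-7680 - 21522) = -8 - 1*(-29202) = -8 + 29202 = 29194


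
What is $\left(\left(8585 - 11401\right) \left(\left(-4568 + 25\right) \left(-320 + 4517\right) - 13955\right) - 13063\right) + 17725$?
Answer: $53731892278$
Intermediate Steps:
$\left(\left(8585 - 11401\right) \left(\left(-4568 + 25\right) \left(-320 + 4517\right) - 13955\right) - 13063\right) + 17725 = \left(- 2816 \left(\left(-4543\right) 4197 - 13955\right) - 13063\right) + 17725 = \left(- 2816 \left(-19066971 - 13955\right) - 13063\right) + 17725 = \left(\left(-2816\right) \left(-19080926\right) - 13063\right) + 17725 = \left(53731887616 - 13063\right) + 17725 = 53731874553 + 17725 = 53731892278$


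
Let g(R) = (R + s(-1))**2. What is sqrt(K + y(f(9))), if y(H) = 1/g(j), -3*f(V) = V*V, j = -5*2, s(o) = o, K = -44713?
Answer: 4*I*sqrt(338142)/11 ≈ 211.45*I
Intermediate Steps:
j = -10
g(R) = (-1 + R)**2 (g(R) = (R - 1)**2 = (-1 + R)**2)
f(V) = -V**2/3 (f(V) = -V*V/3 = -V**2/3)
y(H) = 1/121 (y(H) = 1/((-1 - 10)**2) = 1/((-11)**2) = 1/121)
sqrt(K + y(f(9))) = sqrt(-44713 + 1/121) = sqrt(-5410272/121) = 4*I*sqrt(338142)/11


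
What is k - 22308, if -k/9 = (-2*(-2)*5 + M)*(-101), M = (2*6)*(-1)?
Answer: -15036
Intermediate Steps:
M = -12 (M = 12*(-1) = -12)
k = 7272 (k = -9*(-2*(-2)*5 - 12)*(-101) = -9*(4*5 - 12)*(-101) = -9*(20 - 12)*(-101) = -72*(-101) = -9*(-808) = 7272)
k - 22308 = 7272 - 22308 = -15036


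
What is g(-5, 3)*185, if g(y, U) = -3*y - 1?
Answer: 2590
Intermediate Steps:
g(y, U) = -1 - 3*y
g(-5, 3)*185 = (-1 - 3*(-5))*185 = (-1 + 15)*185 = 14*185 = 2590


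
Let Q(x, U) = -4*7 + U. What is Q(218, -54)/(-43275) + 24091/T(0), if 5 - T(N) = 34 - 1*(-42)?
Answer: -1042532203/3072525 ≈ -339.31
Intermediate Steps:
Q(x, U) = -28 + U
T(N) = -71 (T(N) = 5 - (34 - 1*(-42)) = 5 - (34 + 42) = 5 - 1*76 = 5 - 76 = -71)
Q(218, -54)/(-43275) + 24091/T(0) = (-28 - 54)/(-43275) + 24091/(-71) = -82*(-1/43275) + 24091*(-1/71) = 82/43275 - 24091/71 = -1042532203/3072525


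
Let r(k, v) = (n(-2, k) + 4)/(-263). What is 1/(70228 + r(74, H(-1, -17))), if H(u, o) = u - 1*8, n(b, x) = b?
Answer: 263/18469962 ≈ 1.4239e-5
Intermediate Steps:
H(u, o) = -8 + u (H(u, o) = u - 8 = -8 + u)
r(k, v) = -2/263 (r(k, v) = (-2 + 4)/(-263) = 2*(-1/263) = -2/263)
1/(70228 + r(74, H(-1, -17))) = 1/(70228 - 2/263) = 1/(18469962/263) = 263/18469962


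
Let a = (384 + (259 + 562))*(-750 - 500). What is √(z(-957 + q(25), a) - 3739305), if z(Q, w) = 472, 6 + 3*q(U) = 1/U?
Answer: I*√3738833 ≈ 1933.6*I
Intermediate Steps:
q(U) = -2 + 1/(3*U)
a = -1506250 (a = (384 + 821)*(-1250) = 1205*(-1250) = -1506250)
√(z(-957 + q(25), a) - 3739305) = √(472 - 3739305) = √(-3738833) = I*√3738833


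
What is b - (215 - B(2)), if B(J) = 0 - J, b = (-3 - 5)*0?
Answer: -217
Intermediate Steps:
b = 0 (b = -8*0 = 0)
B(J) = -J
b - (215 - B(2)) = 0 - (215 - (-1)*2) = 0 - (215 - 1*(-2)) = 0 - (215 + 2) = 0 - 1*217 = 0 - 217 = -217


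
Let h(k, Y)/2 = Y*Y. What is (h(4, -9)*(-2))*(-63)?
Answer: 20412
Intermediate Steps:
h(k, Y) = 2*Y**2 (h(k, Y) = 2*(Y*Y) = 2*Y**2)
(h(4, -9)*(-2))*(-63) = ((2*(-9)**2)*(-2))*(-63) = ((2*81)*(-2))*(-63) = (162*(-2))*(-63) = -324*(-63) = 20412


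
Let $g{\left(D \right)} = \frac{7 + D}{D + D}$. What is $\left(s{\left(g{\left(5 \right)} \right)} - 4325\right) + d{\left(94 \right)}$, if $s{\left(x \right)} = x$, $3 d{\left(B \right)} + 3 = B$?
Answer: $- \frac{64402}{15} \approx -4293.5$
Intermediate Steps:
$g{\left(D \right)} = \frac{7 + D}{2 D}$
$d{\left(B \right)} = -1 + \frac{B}{3}$
$\left(s{\left(g{\left(5 \right)} \right)} - 4325\right) + d{\left(94 \right)} = \left(\frac{7 + 5}{2 \cdot 5} - 4325\right) + \left(-1 + \frac{1}{3} \cdot 94\right) = \left(\frac{1}{2} \cdot \frac{1}{5} \cdot 12 - 4325\right) + \left(-1 + \frac{94}{3}\right) = \left(\frac{6}{5} - 4325\right) + \frac{91}{3} = - \frac{21619}{5} + \frac{91}{3} = - \frac{64402}{15}$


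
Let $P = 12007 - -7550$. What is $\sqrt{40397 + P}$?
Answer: $\sqrt{59954} \approx 244.85$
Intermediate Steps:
$P = 19557$ ($P = 12007 + 7550 = 19557$)
$\sqrt{40397 + P} = \sqrt{40397 + 19557} = \sqrt{59954}$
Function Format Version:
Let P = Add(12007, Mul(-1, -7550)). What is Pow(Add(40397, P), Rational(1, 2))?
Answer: Pow(59954, Rational(1, 2)) ≈ 244.85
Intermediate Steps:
P = 19557 (P = Add(12007, 7550) = 19557)
Pow(Add(40397, P), Rational(1, 2)) = Pow(Add(40397, 19557), Rational(1, 2)) = Pow(59954, Rational(1, 2))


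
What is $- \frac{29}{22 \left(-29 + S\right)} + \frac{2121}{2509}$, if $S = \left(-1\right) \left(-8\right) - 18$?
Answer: $\frac{145583}{165594} \approx 0.87916$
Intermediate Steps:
$S = -10$ ($S = 8 - 18 = -10$)
$- \frac{29}{22 \left(-29 + S\right)} + \frac{2121}{2509} = - \frac{29}{22 \left(-29 - 10\right)} + \frac{2121}{2509} = - \frac{29}{22 \left(-39\right)} + 2121 \cdot \frac{1}{2509} = - \frac{29}{-858} + \frac{2121}{2509} = \left(-29\right) \left(- \frac{1}{858}\right) + \frac{2121}{2509} = \frac{29}{858} + \frac{2121}{2509} = \frac{145583}{165594}$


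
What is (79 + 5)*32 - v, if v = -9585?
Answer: 12273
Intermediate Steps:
(79 + 5)*32 - v = (79 + 5)*32 - 1*(-9585) = 84*32 + 9585 = 2688 + 9585 = 12273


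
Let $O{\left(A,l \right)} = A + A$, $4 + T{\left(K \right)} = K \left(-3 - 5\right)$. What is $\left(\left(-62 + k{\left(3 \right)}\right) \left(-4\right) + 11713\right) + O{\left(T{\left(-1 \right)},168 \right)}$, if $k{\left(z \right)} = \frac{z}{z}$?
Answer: $11965$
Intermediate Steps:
$T{\left(K \right)} = -4 - 8 K$ ($T{\left(K \right)} = -4 + K \left(-3 - 5\right) = -4 + K \left(-8\right) = -4 - 8 K$)
$k{\left(z \right)} = 1$
$O{\left(A,l \right)} = 2 A$
$\left(\left(-62 + k{\left(3 \right)}\right) \left(-4\right) + 11713\right) + O{\left(T{\left(-1 \right)},168 \right)} = \left(\left(-62 + 1\right) \left(-4\right) + 11713\right) + 2 \left(-4 - -8\right) = \left(\left(-61\right) \left(-4\right) + 11713\right) + 2 \left(-4 + 8\right) = \left(244 + 11713\right) + 2 \cdot 4 = 11957 + 8 = 11965$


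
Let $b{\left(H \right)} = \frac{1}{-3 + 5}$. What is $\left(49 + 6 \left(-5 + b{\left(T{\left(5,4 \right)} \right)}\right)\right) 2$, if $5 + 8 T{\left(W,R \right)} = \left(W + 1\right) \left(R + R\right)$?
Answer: $44$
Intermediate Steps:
$T{\left(W,R \right)} = - \frac{5}{8} + \frac{R \left(1 + W\right)}{4}$ ($T{\left(W,R \right)} = - \frac{5}{8} + \frac{\left(W + 1\right) \left(R + R\right)}{8} = - \frac{5}{8} + \frac{\left(1 + W\right) 2 R}{8} = - \frac{5}{8} + \frac{2 R \left(1 + W\right)}{8} = - \frac{5}{8} + \frac{R \left(1 + W\right)}{4}$)
$b{\left(H \right)} = \frac{1}{2}$
$\left(49 + 6 \left(-5 + b{\left(T{\left(5,4 \right)} \right)}\right)\right) 2 = \left(49 + 6 \left(-5 + \frac{1}{2}\right)\right) 2 = \left(49 + 6 \left(- \frac{9}{2}\right)\right) 2 = \left(49 - 27\right) 2 = 22 \cdot 2 = 44$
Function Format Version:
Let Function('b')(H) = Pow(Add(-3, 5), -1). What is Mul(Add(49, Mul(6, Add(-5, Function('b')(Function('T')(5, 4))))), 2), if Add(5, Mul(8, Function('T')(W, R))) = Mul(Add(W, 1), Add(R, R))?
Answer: 44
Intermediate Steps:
Function('T')(W, R) = Add(Rational(-5, 8), Mul(Rational(1, 4), R, Add(1, W))) (Function('T')(W, R) = Add(Rational(-5, 8), Mul(Rational(1, 8), Mul(Add(W, 1), Add(R, R)))) = Add(Rational(-5, 8), Mul(Rational(1, 8), Mul(Add(1, W), Mul(2, R)))) = Add(Rational(-5, 8), Mul(Rational(1, 8), Mul(2, R, Add(1, W)))) = Add(Rational(-5, 8), Mul(Rational(1, 4), R, Add(1, W))))
Function('b')(H) = Rational(1, 2) (Function('b')(H) = Pow(2, -1) = Rational(1, 2))
Mul(Add(49, Mul(6, Add(-5, Function('b')(Function('T')(5, 4))))), 2) = Mul(Add(49, Mul(6, Add(-5, Rational(1, 2)))), 2) = Mul(Add(49, Mul(6, Rational(-9, 2))), 2) = Mul(Add(49, -27), 2) = Mul(22, 2) = 44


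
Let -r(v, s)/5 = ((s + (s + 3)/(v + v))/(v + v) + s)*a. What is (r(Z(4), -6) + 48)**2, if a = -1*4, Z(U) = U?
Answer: 1979649/256 ≈ 7733.0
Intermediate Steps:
a = -4
r(v, s) = 20*s + 10*(s + (3 + s)/(2*v))/v (r(v, s) = -5*((s + (s + 3)/(v + v))/(v + v) + s)*(-4) = -5*((s + (3 + s)/((2*v)))/((2*v)) + s)*(-4) = -5*((s + (3 + s)*(1/(2*v)))*(1/(2*v)) + s)*(-4) = -5*((s + (3 + s)/(2*v))*(1/(2*v)) + s)*(-4) = -5*((s + (3 + s)/(2*v))/(2*v) + s)*(-4) = -5*(s + (s + (3 + s)/(2*v))/(2*v))*(-4) = -5*(-4*s - 2*(s + (3 + s)/(2*v))/v) = 20*s + 10*(s + (3 + s)/(2*v))/v)
(r(Z(4), -6) + 48)**2 = (5*(3 - 6 + 2*(-6)*4 + 4*(-6)*4**2)/4**2 + 48)**2 = (5*(1/16)*(3 - 6 - 48 + 4*(-6)*16) + 48)**2 = (5*(1/16)*(3 - 6 - 48 - 384) + 48)**2 = (5*(1/16)*(-435) + 48)**2 = (-2175/16 + 48)**2 = (-1407/16)**2 = 1979649/256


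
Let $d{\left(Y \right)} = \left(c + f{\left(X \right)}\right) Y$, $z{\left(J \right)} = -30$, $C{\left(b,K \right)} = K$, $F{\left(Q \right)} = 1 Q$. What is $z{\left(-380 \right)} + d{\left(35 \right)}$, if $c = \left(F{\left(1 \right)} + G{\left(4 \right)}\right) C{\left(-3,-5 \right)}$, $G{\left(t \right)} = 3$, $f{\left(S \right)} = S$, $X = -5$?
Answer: $-905$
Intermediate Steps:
$F{\left(Q \right)} = Q$
$c = -20$ ($c = \left(1 + 3\right) \left(-5\right) = 4 \left(-5\right) = -20$)
$d{\left(Y \right)} = - 25 Y$ ($d{\left(Y \right)} = \left(-20 - 5\right) Y = - 25 Y$)
$z{\left(-380 \right)} + d{\left(35 \right)} = -30 - 875 = -905$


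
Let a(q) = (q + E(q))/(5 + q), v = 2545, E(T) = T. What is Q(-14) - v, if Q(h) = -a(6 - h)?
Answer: -12733/5 ≈ -2546.6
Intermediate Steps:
a(q) = 2*q/(5 + q) (a(q) = (q + q)/(5 + q) = (2*q)/(5 + q) = 2*q/(5 + q))
Q(h) = -2*(6 - h)/(11 - h) (Q(h) = -2*(6 - h)/(5 + (6 - h)) = -2*(6 - h)/(11 - h))
Q(-14) - v = 2*(6 - 1*(-14))/(-11 - 14) - 1*2545 = 2*(6 + 14)/(-25) - 2545 = 2*(-1/25)*20 - 2545 = -8/5 - 2545 = -12733/5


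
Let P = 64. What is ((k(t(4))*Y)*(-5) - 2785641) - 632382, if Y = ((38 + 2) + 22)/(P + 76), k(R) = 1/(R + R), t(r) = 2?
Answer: -191409319/56 ≈ -3.4180e+6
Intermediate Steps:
k(R) = 1/(2*R)
Y = 31/70 (Y = ((38 + 2) + 22)/(64 + 76) = (40 + 22)/140 = 62*(1/140) = 31/70 ≈ 0.44286)
((k(t(4))*Y)*(-5) - 2785641) - 632382 = ((((½)/2)*(31/70))*(-5) - 2785641) - 632382 = ((((½)*(½))*(31/70))*(-5) - 2785641) - 632382 = (((¼)*(31/70))*(-5) - 2785641) - 632382 = ((31/280)*(-5) - 2785641) - 632382 = (-31/56 - 2785641) - 632382 = -155995927/56 - 632382 = -191409319/56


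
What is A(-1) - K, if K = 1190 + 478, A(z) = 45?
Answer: -1623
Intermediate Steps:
K = 1668
A(-1) - K = 45 - 1*1668 = 45 - 1668 = -1623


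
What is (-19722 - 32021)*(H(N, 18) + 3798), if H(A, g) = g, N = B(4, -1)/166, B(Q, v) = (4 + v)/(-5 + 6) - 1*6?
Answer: -197451288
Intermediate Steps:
B(Q, v) = -2 + v (B(Q, v) = (4 + v)/1 - 6 = (4 + v)*1 - 6 = (4 + v) - 6 = -2 + v)
N = -3/166 (N = (-2 - 1)/166 = -3*1/166 = -3/166 ≈ -0.018072)
(-19722 - 32021)*(H(N, 18) + 3798) = (-19722 - 32021)*(18 + 3798) = -51743*3816 = -197451288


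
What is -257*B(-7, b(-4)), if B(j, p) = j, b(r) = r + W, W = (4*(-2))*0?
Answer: 1799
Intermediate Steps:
W = 0 (W = -8*0 = 0)
b(r) = r (b(r) = r + 0 = r)
-257*B(-7, b(-4)) = -257*(-7) = 1799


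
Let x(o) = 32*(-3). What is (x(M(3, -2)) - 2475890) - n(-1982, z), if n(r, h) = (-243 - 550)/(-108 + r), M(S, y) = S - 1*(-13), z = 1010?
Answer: -5174811533/2090 ≈ -2.4760e+6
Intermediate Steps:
M(S, y) = 13 + S (M(S, y) = S + 13 = 13 + S)
x(o) = -96
n(r, h) = -793/(-108 + r)
(x(M(3, -2)) - 2475890) - n(-1982, z) = (-96 - 2475890) - (-793)/(-108 - 1982) = -2475986 - (-793)/(-2090) = -2475986 - (-793)*(-1)/2090 = -2475986 - 1*793/2090 = -2475986 - 793/2090 = -5174811533/2090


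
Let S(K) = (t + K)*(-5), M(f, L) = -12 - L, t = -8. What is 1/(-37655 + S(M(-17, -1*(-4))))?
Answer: -1/37535 ≈ -2.6642e-5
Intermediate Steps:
S(K) = 40 - 5*K (S(K) = (-8 + K)*(-5) = 40 - 5*K)
1/(-37655 + S(M(-17, -1*(-4)))) = 1/(-37655 + (40 - 5*(-12 - (-1)*(-4)))) = 1/(-37655 + (40 - 5*(-12 - 1*4))) = 1/(-37655 + (40 - 5*(-12 - 4))) = 1/(-37655 + (40 - 5*(-16))) = 1/(-37655 + (40 + 80)) = 1/(-37655 + 120) = 1/(-37535) = -1/37535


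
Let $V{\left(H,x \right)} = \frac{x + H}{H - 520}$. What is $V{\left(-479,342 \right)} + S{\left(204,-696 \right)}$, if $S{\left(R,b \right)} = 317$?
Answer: $\frac{316820}{999} \approx 317.14$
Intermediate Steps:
$V{\left(H,x \right)} = \frac{H + x}{-520 + H}$
$V{\left(-479,342 \right)} + S{\left(204,-696 \right)} = \frac{-479 + 342}{-520 - 479} + 317 = \frac{1}{-999} \left(-137\right) + 317 = \left(- \frac{1}{999}\right) \left(-137\right) + 317 = \frac{137}{999} + 317 = \frac{316820}{999}$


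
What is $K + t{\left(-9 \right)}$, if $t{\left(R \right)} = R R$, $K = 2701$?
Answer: $2782$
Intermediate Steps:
$t{\left(R \right)} = R^{2}$
$K + t{\left(-9 \right)} = 2701 + \left(-9\right)^{2} = 2701 + 81 = 2782$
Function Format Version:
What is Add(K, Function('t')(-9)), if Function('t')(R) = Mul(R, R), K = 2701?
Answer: 2782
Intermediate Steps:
Function('t')(R) = Pow(R, 2)
Add(K, Function('t')(-9)) = Add(2701, Pow(-9, 2)) = Add(2701, 81) = 2782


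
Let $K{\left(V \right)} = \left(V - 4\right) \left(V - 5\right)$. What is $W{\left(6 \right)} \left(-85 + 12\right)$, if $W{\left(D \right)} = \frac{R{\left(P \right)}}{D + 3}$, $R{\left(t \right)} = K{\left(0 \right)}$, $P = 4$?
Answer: $- \frac{1460}{9} \approx -162.22$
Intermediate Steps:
$K{\left(V \right)} = \left(-5 + V\right) \left(-4 + V\right)$ ($K{\left(V \right)} = \left(-4 + V\right) \left(-5 + V\right) = \left(-5 + V\right) \left(-4 + V\right)$)
$R{\left(t \right)} = 20$ ($R{\left(t \right)} = 20 + 0^{2} - 0 = 20 + 0 + 0 = 20$)
$W{\left(D \right)} = \frac{20}{3 + D}$ ($W{\left(D \right)} = \frac{1}{D + 3} \cdot 20 = \frac{1}{3 + D} 20 = \frac{20}{3 + D}$)
$W{\left(6 \right)} \left(-85 + 12\right) = \frac{20}{3 + 6} \left(-85 + 12\right) = \frac{20}{9} \left(-73\right) = - \frac{1460}{9}$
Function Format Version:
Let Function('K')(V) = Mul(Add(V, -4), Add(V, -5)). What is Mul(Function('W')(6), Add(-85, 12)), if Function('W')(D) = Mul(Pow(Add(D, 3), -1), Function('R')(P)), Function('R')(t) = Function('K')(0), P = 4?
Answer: Rational(-1460, 9) ≈ -162.22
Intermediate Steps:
Function('K')(V) = Mul(Add(-5, V), Add(-4, V)) (Function('K')(V) = Mul(Add(-4, V), Add(-5, V)) = Mul(Add(-5, V), Add(-4, V)))
Function('R')(t) = 20 (Function('R')(t) = Add(20, Pow(0, 2), Mul(-9, 0)) = Add(20, 0, 0) = 20)
Function('W')(D) = Mul(20, Pow(Add(3, D), -1)) (Function('W')(D) = Mul(Pow(Add(D, 3), -1), 20) = Mul(Pow(Add(3, D), -1), 20) = Mul(20, Pow(Add(3, D), -1)))
Mul(Function('W')(6), Add(-85, 12)) = Mul(Mul(20, Pow(Add(3, 6), -1)), Add(-85, 12)) = Mul(Mul(20, Pow(9, -1)), -73) = Mul(Mul(20, Rational(1, 9)), -73) = Mul(Rational(20, 9), -73) = Rational(-1460, 9)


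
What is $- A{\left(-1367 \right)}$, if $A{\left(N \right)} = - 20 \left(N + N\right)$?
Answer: $-54680$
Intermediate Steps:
$A{\left(N \right)} = - 40 N$ ($A{\left(N \right)} = - 20 \cdot 2 N = - 40 N$)
$- A{\left(-1367 \right)} = - \left(-40\right) \left(-1367\right) = \left(-1\right) 54680 = -54680$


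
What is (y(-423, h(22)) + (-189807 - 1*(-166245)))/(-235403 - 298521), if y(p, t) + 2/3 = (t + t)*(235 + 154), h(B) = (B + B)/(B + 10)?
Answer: 269915/6407088 ≈ 0.042128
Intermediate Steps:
h(B) = 2*B/(10 + B) (h(B) = (2*B)/(10 + B) = 2*B/(10 + B))
y(p, t) = -⅔ + 778*t (y(p, t) = -⅔ + (t + t)*(235 + 154) = -⅔ + (2*t)*389 = -⅔ + 778*t)
(y(-423, h(22)) + (-189807 - 1*(-166245)))/(-235403 - 298521) = ((-⅔ + 778*(2*22/(10 + 22))) + (-189807 - 1*(-166245)))/(-235403 - 298521) = ((-⅔ + 778*(2*22/32)) + (-189807 + 166245))/(-533924) = ((-⅔ + 778*(2*22*(1/32))) - 23562)*(-1/533924) = ((-⅔ + 778*(11/8)) - 23562)*(-1/533924) = ((-⅔ + 4279/4) - 23562)*(-1/533924) = (12829/12 - 23562)*(-1/533924) = -269915/12*(-1/533924) = 269915/6407088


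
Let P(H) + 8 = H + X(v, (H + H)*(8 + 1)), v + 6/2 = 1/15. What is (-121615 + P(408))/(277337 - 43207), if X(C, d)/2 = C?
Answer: -1818313/3511950 ≈ -0.51775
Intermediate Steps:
v = -44/15 (v = -3 + 1/15 = -44/15 ≈ -2.9333)
X(C, d) = 2*C
P(H) = -208/15 + H (P(H) = -8 + (H + 2*(-44/15)) = -8 + (H - 88/15) = -8 + (-88/15 + H) = -208/15 + H)
(-121615 + P(408))/(277337 - 43207) = (-121615 + (-208/15 + 408))/(277337 - 43207) = (-121615 + 5912/15)/234130 = -1818313/15*1/234130 = -1818313/3511950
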